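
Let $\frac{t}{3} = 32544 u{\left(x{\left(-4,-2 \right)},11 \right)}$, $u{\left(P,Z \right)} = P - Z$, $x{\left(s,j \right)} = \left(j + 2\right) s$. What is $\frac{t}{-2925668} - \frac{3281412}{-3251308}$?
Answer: $\frac{818254425777}{594515485859} \approx 1.3763$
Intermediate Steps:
$x{\left(s,j \right)} = s \left(2 + j\right)$ ($x{\left(s,j \right)} = \left(2 + j\right) s = s \left(2 + j\right)$)
$t = -1073952$ ($t = 3 \cdot 32544 \left(- 4 \left(2 - 2\right) - 11\right) = 3 \cdot 32544 \left(\left(-4\right) 0 - 11\right) = 3 \cdot 32544 \left(0 - 11\right) = 3 \cdot 32544 \left(-11\right) = 3 \left(-357984\right) = -1073952$)
$\frac{t}{-2925668} - \frac{3281412}{-3251308} = - \frac{1073952}{-2925668} - \frac{3281412}{-3251308} = \left(-1073952\right) \left(- \frac{1}{2925668}\right) - - \frac{820353}{812827} = \frac{268488}{731417} + \frac{820353}{812827} = \frac{818254425777}{594515485859}$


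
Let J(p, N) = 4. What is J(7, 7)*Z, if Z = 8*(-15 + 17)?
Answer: 64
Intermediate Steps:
Z = 16 (Z = 8*2 = 16)
J(7, 7)*Z = 4*16 = 64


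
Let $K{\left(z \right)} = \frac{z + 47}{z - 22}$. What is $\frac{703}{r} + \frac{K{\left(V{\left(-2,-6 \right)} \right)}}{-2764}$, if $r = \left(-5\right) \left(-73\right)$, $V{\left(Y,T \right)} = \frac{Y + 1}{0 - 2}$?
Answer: $\frac{83587631}{43380980} \approx 1.9268$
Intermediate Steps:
$V{\left(Y,T \right)} = - \frac{1}{2} - \frac{Y}{2}$ ($V{\left(Y,T \right)} = \frac{1 + Y}{-2} = \left(1 + Y\right) \left(- \frac{1}{2}\right) = - \frac{1}{2} - \frac{Y}{2}$)
$r = 365$
$K{\left(z \right)} = \frac{47 + z}{-22 + z}$
$\frac{703}{r} + \frac{K{\left(V{\left(-2,-6 \right)} \right)}}{-2764} = \frac{703}{365} + \frac{\frac{1}{-22 - - \frac{1}{2}} \left(47 - - \frac{1}{2}\right)}{-2764} = 703 \cdot \frac{1}{365} + \frac{47 + \left(- \frac{1}{2} + 1\right)}{-22 + \left(- \frac{1}{2} + 1\right)} \left(- \frac{1}{2764}\right) = \frac{703}{365} + \frac{47 + \frac{1}{2}}{-22 + \frac{1}{2}} \left(- \frac{1}{2764}\right) = \frac{703}{365} + \frac{1}{- \frac{43}{2}} \cdot \frac{95}{2} \left(- \frac{1}{2764}\right) = \frac{703}{365} + \left(- \frac{2}{43}\right) \frac{95}{2} \left(- \frac{1}{2764}\right) = \frac{703}{365} - - \frac{95}{118852} = \frac{703}{365} + \frac{95}{118852} = \frac{83587631}{43380980}$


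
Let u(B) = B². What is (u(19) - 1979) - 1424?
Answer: -3042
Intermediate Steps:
(u(19) - 1979) - 1424 = (19² - 1979) - 1424 = (361 - 1979) - 1424 = -1618 - 1424 = -3042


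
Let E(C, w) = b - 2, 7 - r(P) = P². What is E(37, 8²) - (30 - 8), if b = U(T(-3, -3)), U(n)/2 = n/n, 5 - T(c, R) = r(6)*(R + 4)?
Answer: -22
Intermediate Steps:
r(P) = 7 - P²
T(c, R) = 121 + 29*R (T(c, R) = 5 - (7 - 1*6²)*(R + 4) = 5 - (7 - 1*36)*(4 + R) = 5 - (7 - 36)*(4 + R) = 5 - (-29)*(4 + R) = 5 - (-116 - 29*R) = 5 + (116 + 29*R) = 121 + 29*R)
U(n) = 2 (U(n) = 2*(n/n) = 2*1 = 2)
b = 2
E(C, w) = 0 (E(C, w) = 2 - 2 = 0)
E(37, 8²) - (30 - 8) = 0 - (30 - 8) = 0 - 22 = -22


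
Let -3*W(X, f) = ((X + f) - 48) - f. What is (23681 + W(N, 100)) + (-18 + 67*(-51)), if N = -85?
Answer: 60871/3 ≈ 20290.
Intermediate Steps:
W(X, f) = 16 - X/3 (W(X, f) = -(((X + f) - 48) - f)/3 = -((-48 + X + f) - f)/3 = -(-48 + X)/3 = 16 - X/3)
(23681 + W(N, 100)) + (-18 + 67*(-51)) = (23681 + (16 - ⅓*(-85))) + (-18 + 67*(-51)) = (23681 + (16 + 85/3)) + (-18 - 3417) = (23681 + 133/3) - 3435 = 71176/3 - 3435 = 60871/3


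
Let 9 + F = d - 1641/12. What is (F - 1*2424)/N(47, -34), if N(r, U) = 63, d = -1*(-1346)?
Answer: -4895/252 ≈ -19.425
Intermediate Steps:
d = 1346
F = 4801/4 (F = -9 + (1346 - 1641/12) = -9 + (1346 - 1*547/4) = -9 + (1346 - 547/4) = -9 + 4837/4 = 4801/4 ≈ 1200.3)
(F - 1*2424)/N(47, -34) = (4801/4 - 1*2424)/63 = (4801/4 - 2424)*(1/63) = -4895/4*1/63 = -4895/252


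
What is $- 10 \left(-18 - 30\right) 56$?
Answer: $26880$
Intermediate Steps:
$- 10 \left(-18 - 30\right) 56 = \left(-10\right) \left(-48\right) 56 = 480 \cdot 56 = 26880$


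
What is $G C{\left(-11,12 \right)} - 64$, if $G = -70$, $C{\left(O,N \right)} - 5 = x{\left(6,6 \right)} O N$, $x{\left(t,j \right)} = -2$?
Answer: $-18894$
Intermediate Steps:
$C{\left(O,N \right)} = 5 - 2 N O$ ($C{\left(O,N \right)} = 5 + - 2 O N = 5 - 2 N O$)
$G C{\left(-11,12 \right)} - 64 = - 70 \left(5 - 24 \left(-11\right)\right) - 64 = - 70 \left(5 + 264\right) - 64 = \left(-70\right) 269 - 64 = -18830 - 64 = -18894$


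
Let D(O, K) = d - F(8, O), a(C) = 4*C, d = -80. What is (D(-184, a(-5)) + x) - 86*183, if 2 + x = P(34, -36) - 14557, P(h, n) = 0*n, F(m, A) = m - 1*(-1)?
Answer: -30386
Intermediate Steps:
F(m, A) = 1 + m (F(m, A) = m + 1 = 1 + m)
P(h, n) = 0
D(O, K) = -89 (D(O, K) = -80 - (1 + 8) = -80 - 1*9 = -80 - 9 = -89)
x = -14559 (x = -2 + (0 - 14557) = -2 - 14557 = -14559)
(D(-184, a(-5)) + x) - 86*183 = (-89 - 14559) - 86*183 = -14648 - 15738 = -30386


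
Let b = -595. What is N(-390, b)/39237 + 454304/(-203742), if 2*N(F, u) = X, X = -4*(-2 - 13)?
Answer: -269991118/121124619 ≈ -2.2290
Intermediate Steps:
X = 60 (X = -4*(-15) = 60)
N(F, u) = 30 (N(F, u) = (½)*60 = 30)
N(-390, b)/39237 + 454304/(-203742) = 30/39237 + 454304/(-203742) = 30*(1/39237) + 454304*(-1/203742) = 10/13079 - 227152/101871 = -269991118/121124619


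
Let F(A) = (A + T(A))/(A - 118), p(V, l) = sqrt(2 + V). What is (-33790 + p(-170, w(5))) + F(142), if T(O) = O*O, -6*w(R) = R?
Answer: -395327/12 + 2*I*sqrt(42) ≈ -32944.0 + 12.961*I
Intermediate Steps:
w(R) = -R/6
T(O) = O**2
F(A) = (A + A**2)/(-118 + A) (F(A) = (A + A**2)/(A - 118) = (A + A**2)/(-118 + A))
(-33790 + p(-170, w(5))) + F(142) = (-33790 + sqrt(2 - 170)) + 142*(1 + 142)/(-118 + 142) = (-33790 + sqrt(-168)) + 142*143/24 = (-33790 + 2*I*sqrt(42)) + 142*(1/24)*143 = (-33790 + 2*I*sqrt(42)) + 10153/12 = -395327/12 + 2*I*sqrt(42)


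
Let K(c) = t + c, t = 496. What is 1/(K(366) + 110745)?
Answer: 1/111607 ≈ 8.9600e-6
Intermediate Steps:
K(c) = 496 + c
1/(K(366) + 110745) = 1/((496 + 366) + 110745) = 1/(862 + 110745) = 1/111607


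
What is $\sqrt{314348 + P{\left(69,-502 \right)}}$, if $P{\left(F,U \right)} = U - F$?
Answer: $\sqrt{313777} \approx 560.16$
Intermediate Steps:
$\sqrt{314348 + P{\left(69,-502 \right)}} = \sqrt{314348 - 571} = \sqrt{313777}$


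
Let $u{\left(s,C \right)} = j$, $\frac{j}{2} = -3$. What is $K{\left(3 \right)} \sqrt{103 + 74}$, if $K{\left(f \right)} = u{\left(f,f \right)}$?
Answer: $- 6 \sqrt{177} \approx -79.825$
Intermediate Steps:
$j = -6$ ($j = 2 \left(-3\right) = -6$)
$u{\left(s,C \right)} = -6$
$K{\left(f \right)} = -6$
$K{\left(3 \right)} \sqrt{103 + 74} = - 6 \sqrt{103 + 74} = - 6 \sqrt{177}$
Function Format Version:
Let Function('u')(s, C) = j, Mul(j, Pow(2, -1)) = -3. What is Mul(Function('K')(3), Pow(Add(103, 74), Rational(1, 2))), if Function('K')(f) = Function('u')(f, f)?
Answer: Mul(-6, Pow(177, Rational(1, 2))) ≈ -79.825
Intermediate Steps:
j = -6 (j = Mul(2, -3) = -6)
Function('u')(s, C) = -6
Function('K')(f) = -6
Mul(Function('K')(3), Pow(Add(103, 74), Rational(1, 2))) = Mul(-6, Pow(Add(103, 74), Rational(1, 2))) = Mul(-6, Pow(177, Rational(1, 2)))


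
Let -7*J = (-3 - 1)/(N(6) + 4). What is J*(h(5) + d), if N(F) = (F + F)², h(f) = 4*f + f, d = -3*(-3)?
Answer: 34/259 ≈ 0.13127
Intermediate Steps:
d = 9
h(f) = 5*f
N(F) = 4*F² (N(F) = (2*F)² = 4*F²)
J = 1/259 (J = -(-3 - 1)/(7*(4*6² + 4)) = -(-4)/(7*(4*36 + 4)) = -(-4)/(7*(144 + 4)) = -(-4)/(7*148) = -⅐*(-1/37) = 1/259 ≈ 0.0038610)
J*(h(5) + d) = (5*5 + 9)/259 = (25 + 9)/259 = (1/259)*34 = 34/259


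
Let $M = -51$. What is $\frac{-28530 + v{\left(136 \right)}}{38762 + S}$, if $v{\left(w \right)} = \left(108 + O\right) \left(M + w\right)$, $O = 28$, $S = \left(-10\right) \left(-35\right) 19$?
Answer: $- \frac{8485}{22706} \approx -0.37369$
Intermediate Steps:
$S = 6650$ ($S = 350 \cdot 19 = 6650$)
$v{\left(w \right)} = -6936 + 136 w$ ($v{\left(w \right)} = \left(108 + 28\right) \left(-51 + w\right) = 136 \left(-51 + w\right) = -6936 + 136 w$)
$\frac{-28530 + v{\left(136 \right)}}{38762 + S} = \frac{-28530 + \left(-6936 + 136 \cdot 136\right)}{38762 + 6650} = \frac{-28530 + \left(-6936 + 18496\right)}{45412} = \left(-28530 + 11560\right) \frac{1}{45412} = \left(-16970\right) \frac{1}{45412} = - \frac{8485}{22706}$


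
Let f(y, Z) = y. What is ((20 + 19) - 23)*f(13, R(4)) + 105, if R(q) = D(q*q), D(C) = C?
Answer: 313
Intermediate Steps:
R(q) = q² (R(q) = q*q = q²)
((20 + 19) - 23)*f(13, R(4)) + 105 = ((20 + 19) - 23)*13 + 105 = (39 - 23)*13 + 105 = 16*13 + 105 = 208 + 105 = 313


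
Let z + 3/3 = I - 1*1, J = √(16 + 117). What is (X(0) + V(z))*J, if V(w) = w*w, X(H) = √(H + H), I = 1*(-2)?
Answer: 16*√133 ≈ 184.52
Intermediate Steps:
I = -2
X(H) = √2*√H (X(H) = √(2*H) = √2*√H)
J = √133 ≈ 11.533
z = -4 (z = -1 + (-2 - 1*1) = -1 + (-2 - 1) = -1 - 3 = -4)
V(w) = w²
(X(0) + V(z))*J = (√2*√0 + (-4)²)*√133 = (√2*0 + 16)*√133 = (0 + 16)*√133 = 16*√133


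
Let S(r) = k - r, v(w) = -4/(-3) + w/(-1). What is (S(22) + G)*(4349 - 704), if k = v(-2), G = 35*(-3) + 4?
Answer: -436185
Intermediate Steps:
G = -101 (G = -105 + 4 = -101)
v(w) = 4/3 - w (v(w) = -4*(-⅓) + w*(-1) = 4/3 - w)
k = 10/3 (k = 4/3 - 1*(-2) = 4/3 + 2 = 10/3 ≈ 3.3333)
S(r) = 10/3 - r
(S(22) + G)*(4349 - 704) = ((10/3 - 1*22) - 101)*(4349 - 704) = ((10/3 - 22) - 101)*3645 = (-56/3 - 101)*3645 = -359/3*3645 = -436185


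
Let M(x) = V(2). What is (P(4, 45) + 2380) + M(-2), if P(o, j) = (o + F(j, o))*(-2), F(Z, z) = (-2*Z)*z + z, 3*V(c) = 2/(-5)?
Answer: 46258/15 ≈ 3083.9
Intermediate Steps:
V(c) = -2/15 (V(c) = (2/(-5))/3 = (2*(-⅕))/3 = (⅓)*(-⅖) = -2/15)
M(x) = -2/15
F(Z, z) = z - 2*Z*z (F(Z, z) = -2*Z*z + z = z - 2*Z*z)
P(o, j) = -2*o - 2*o*(1 - 2*j) (P(o, j) = (o + o*(1 - 2*j))*(-2) = -2*o - 2*o*(1 - 2*j))
(P(4, 45) + 2380) + M(-2) = (4*4*(-1 + 45) + 2380) - 2/15 = (4*4*44 + 2380) - 2/15 = (704 + 2380) - 2/15 = 3084 - 2/15 = 46258/15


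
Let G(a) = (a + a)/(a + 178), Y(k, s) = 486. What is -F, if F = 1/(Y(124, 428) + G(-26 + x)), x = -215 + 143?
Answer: -20/9671 ≈ -0.0020680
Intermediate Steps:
x = -72
G(a) = 2*a/(178 + a) (G(a) = (2*a)/(178 + a) = 2*a/(178 + a))
F = 20/9671 (F = 1/(486 + 2*(-26 - 72)/(178 + (-26 - 72))) = 1/(486 + 2*(-98)/(178 - 98)) = 1/(486 + 2*(-98)/80) = 1/(486 + 2*(-98)*(1/80)) = 1/(486 - 49/20) = 1/(9671/20) = 20/9671 ≈ 0.0020680)
-F = -1*20/9671 = -20/9671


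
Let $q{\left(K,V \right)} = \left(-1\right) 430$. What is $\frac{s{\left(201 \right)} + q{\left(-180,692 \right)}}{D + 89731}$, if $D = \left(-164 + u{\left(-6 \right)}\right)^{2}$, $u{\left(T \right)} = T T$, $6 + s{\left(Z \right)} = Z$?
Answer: $- \frac{47}{21223} \approx -0.0022146$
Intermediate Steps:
$s{\left(Z \right)} = -6 + Z$
$u{\left(T \right)} = T^{2}$
$D = 16384$ ($D = \left(-164 + \left(-6\right)^{2}\right)^{2} = \left(-164 + 36\right)^{2} = \left(-128\right)^{2} = 16384$)
$q{\left(K,V \right)} = -430$
$\frac{s{\left(201 \right)} + q{\left(-180,692 \right)}}{D + 89731} = \frac{\left(-6 + 201\right) - 430}{16384 + 89731} = \frac{195 - 430}{106115} = \left(-235\right) \frac{1}{106115} = - \frac{47}{21223}$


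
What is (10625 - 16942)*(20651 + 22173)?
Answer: -270519208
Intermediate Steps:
(10625 - 16942)*(20651 + 22173) = -6317*42824 = -270519208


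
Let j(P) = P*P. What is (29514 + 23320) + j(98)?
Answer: 62438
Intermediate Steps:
j(P) = P²
(29514 + 23320) + j(98) = (29514 + 23320) + 98² = 52834 + 9604 = 62438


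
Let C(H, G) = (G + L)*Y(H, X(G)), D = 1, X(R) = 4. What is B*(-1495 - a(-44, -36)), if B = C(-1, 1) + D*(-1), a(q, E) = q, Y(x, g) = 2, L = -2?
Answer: 4353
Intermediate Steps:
C(H, G) = -4 + 2*G (C(H, G) = (G - 2)*2 = (-2 + G)*2 = -4 + 2*G)
B = -3 (B = (-4 + 2*1) + 1*(-1) = (-4 + 2) - 1 = -2 - 1 = -3)
B*(-1495 - a(-44, -36)) = -3*(-1495 - 1*(-44)) = -3*(-1495 + 44) = -3*(-1451) = 4353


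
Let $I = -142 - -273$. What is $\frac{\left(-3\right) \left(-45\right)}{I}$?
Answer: $\frac{135}{131} \approx 1.0305$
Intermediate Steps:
$I = 131$ ($I = -142 + 273 = 131$)
$\frac{\left(-3\right) \left(-45\right)}{I} = \frac{\left(-3\right) \left(-45\right)}{131} = 135 \cdot \frac{1}{131} = \frac{135}{131}$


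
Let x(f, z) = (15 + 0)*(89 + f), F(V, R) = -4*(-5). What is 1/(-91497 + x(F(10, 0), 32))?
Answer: -1/89862 ≈ -1.1128e-5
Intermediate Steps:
F(V, R) = 20
x(f, z) = 1335 + 15*f (x(f, z) = 15*(89 + f) = 1335 + 15*f)
1/(-91497 + x(F(10, 0), 32)) = 1/(-91497 + (1335 + 15*20)) = 1/(-91497 + (1335 + 300)) = 1/(-91497 + 1635) = 1/(-89862) = -1/89862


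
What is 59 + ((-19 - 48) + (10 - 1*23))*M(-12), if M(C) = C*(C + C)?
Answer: -22981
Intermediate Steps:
M(C) = 2*C² (M(C) = C*(2*C) = 2*C²)
59 + ((-19 - 48) + (10 - 1*23))*M(-12) = 59 + ((-19 - 48) + (10 - 1*23))*(2*(-12)²) = 59 + (-67 + (10 - 23))*(2*144) = 59 + (-67 - 13)*288 = 59 - 80*288 = 59 - 23040 = -22981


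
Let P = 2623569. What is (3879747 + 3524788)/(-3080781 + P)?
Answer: -7404535/457212 ≈ -16.195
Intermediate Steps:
(3879747 + 3524788)/(-3080781 + P) = (3879747 + 3524788)/(-3080781 + 2623569) = 7404535/(-457212) = 7404535*(-1/457212) = -7404535/457212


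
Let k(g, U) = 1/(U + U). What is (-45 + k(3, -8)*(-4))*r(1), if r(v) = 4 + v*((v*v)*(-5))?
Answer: 179/4 ≈ 44.750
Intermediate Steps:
k(g, U) = 1/(2*U)
r(v) = 4 - 5*v**3 (r(v) = 4 + v*(v**2*(-5)) = 4 + v*(-5*v**2) = 4 - 5*v**3)
(-45 + k(3, -8)*(-4))*r(1) = (-45 + ((1/2)/(-8))*(-4))*(4 - 5*1**3) = (-45 + ((1/2)*(-1/8))*(-4))*(4 - 5*1) = (-45 - 1/16*(-4))*(4 - 5) = (-45 + 1/4)*(-1) = -179/4*(-1) = 179/4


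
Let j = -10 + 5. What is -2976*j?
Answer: 14880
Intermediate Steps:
j = -5
-2976*j = -2976*(-5) = 14880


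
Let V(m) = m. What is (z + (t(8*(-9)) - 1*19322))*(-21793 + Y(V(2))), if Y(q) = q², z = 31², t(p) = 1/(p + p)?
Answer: 6401087685/16 ≈ 4.0007e+8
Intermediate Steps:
t(p) = 1/(2*p)
z = 961
(z + (t(8*(-9)) - 1*19322))*(-21793 + Y(V(2))) = (961 + (1/(2*((8*(-9)))) - 1*19322))*(-21793 + 2²) = (961 + ((½)/(-72) - 19322))*(-21793 + 4) = (961 + ((½)*(-1/72) - 19322))*(-21789) = (961 + (-1/144 - 19322))*(-21789) = (961 - 2782369/144)*(-21789) = -2643985/144*(-21789) = 6401087685/16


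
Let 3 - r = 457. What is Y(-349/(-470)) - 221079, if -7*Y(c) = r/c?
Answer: -539882617/2443 ≈ -2.2099e+5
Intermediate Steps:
r = -454 (r = 3 - 1*457 = 3 - 457 = -454)
Y(c) = 454/(7*c) (Y(c) = -(-454)/(7*c) = 454/(7*c))
Y(-349/(-470)) - 221079 = 454/(7*((-349/(-470)))) - 221079 = 454/(7*((-349*(-1/470)))) - 221079 = 454/(7*(349/470)) - 221079 = (454/7)*(470/349) - 221079 = 213380/2443 - 221079 = -539882617/2443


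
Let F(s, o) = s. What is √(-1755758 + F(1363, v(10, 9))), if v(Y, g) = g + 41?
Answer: I*√1754395 ≈ 1324.5*I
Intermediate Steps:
v(Y, g) = 41 + g
√(-1755758 + F(1363, v(10, 9))) = √(-1755758 + 1363) = √(-1754395) = I*√1754395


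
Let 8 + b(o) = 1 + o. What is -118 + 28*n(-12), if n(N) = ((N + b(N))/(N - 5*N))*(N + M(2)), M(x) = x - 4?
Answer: 811/6 ≈ 135.17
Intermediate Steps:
b(o) = -7 + o (b(o) = -8 + (1 + o) = -7 + o)
M(x) = -4 + x
n(N) = -(-7 + 2*N)*(-2 + N)/(4*N) (n(N) = ((N + (-7 + N))/(N - 5*N))*(N + (-4 + 2)) = ((-7 + 2*N)/((-4*N)))*(N - 2) = ((-7 + 2*N)*(-1/(4*N)))*(-2 + N) = (-(-7 + 2*N)/(4*N))*(-2 + N) = -(-7 + 2*N)*(-2 + N)/(4*N))
-118 + 28*n(-12) = -118 + 28*(11/4 - 7/2/(-12) - ½*(-12)) = -118 + 28*(11/4 - 7/2*(-1/12) + 6) = -118 + 28*(11/4 + 7/24 + 6) = -118 + 28*(217/24) = -118 + 1519/6 = 811/6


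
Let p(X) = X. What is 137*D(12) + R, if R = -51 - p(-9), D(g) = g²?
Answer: 19686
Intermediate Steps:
R = -42 (R = -51 - 1*(-9) = -51 + 9 = -42)
137*D(12) + R = 137*12² - 42 = 137*144 - 42 = 19728 - 42 = 19686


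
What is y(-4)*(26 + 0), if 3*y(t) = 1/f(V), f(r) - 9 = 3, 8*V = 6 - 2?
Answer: 13/18 ≈ 0.72222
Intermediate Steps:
V = ½ (V = (6 - 2)/8 = (⅛)*4 = ½ ≈ 0.50000)
f(r) = 12 (f(r) = 9 + 3 = 12)
y(t) = 1/36 (y(t) = (⅓)/12 = (⅓)*(1/12) = 1/36)
y(-4)*(26 + 0) = (26 + 0)/36 = (1/36)*26 = 13/18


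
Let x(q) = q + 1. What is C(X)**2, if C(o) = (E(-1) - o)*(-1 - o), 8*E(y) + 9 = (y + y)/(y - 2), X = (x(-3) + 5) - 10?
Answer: 20449/16 ≈ 1278.1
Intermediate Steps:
x(q) = 1 + q
X = -7 (X = ((1 - 3) + 5) - 10 = (-2 + 5) - 10 = 3 - 10 = -7)
E(y) = -9/8 + y/(4*(-2 + y)) (E(y) = -9/8 + ((y + y)/(y - 2))/8 = -9/8 + ((2*y)/(-2 + y))/8 = -9/8 + (2*y/(-2 + y))/8 = -9/8 + y/(4*(-2 + y)))
C(o) = (-1 - o)*(-25/24 - o) (C(o) = ((18 - 7*(-1))/(8*(-2 - 1)) - o)*(-1 - o) = ((1/8)*(18 + 7)/(-3) - o)*(-1 - o) = ((1/8)*(-1/3)*25 - o)*(-1 - o) = (-25/24 - o)*(-1 - o) = (-1 - o)*(-25/24 - o))
C(X)**2 = (25/24 + (-7)**2 + (49/24)*(-7))**2 = (25/24 + 49 - 343/24)**2 = (143/4)**2 = 20449/16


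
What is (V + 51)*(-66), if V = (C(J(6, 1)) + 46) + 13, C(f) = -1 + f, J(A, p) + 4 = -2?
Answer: -6798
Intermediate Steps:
J(A, p) = -6 (J(A, p) = -4 - 2 = -6)
V = 52 (V = ((-1 - 6) + 46) + 13 = (-7 + 46) + 13 = 39 + 13 = 52)
(V + 51)*(-66) = (52 + 51)*(-66) = 103*(-66) = -6798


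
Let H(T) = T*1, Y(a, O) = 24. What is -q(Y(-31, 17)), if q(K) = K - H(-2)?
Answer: -26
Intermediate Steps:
H(T) = T
q(K) = 2 + K (q(K) = K - 1*(-2) = K + 2 = 2 + K)
-q(Y(-31, 17)) = -(2 + 24) = -1*26 = -26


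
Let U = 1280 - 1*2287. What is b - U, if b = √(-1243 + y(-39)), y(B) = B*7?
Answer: 1007 + 2*I*√379 ≈ 1007.0 + 38.936*I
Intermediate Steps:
y(B) = 7*B
U = -1007 (U = 1280 - 2287 = -1007)
b = 2*I*√379 (b = √(-1243 + 7*(-39)) = √(-1243 - 273) = √(-1516) = 2*I*√379 ≈ 38.936*I)
b - U = 2*I*√379 - 1*(-1007) = 2*I*√379 + 1007 = 1007 + 2*I*√379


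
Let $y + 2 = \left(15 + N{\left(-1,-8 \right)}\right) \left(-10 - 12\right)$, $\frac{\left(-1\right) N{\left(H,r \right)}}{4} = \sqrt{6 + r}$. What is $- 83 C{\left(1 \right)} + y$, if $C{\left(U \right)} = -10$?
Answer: $498 + 88 i \sqrt{2} \approx 498.0 + 124.45 i$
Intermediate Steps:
$N{\left(H,r \right)} = - 4 \sqrt{6 + r}$
$y = -332 + 88 i \sqrt{2}$ ($y = -2 + \left(15 - 4 \sqrt{6 - 8}\right) \left(-10 - 12\right) = -2 + \left(15 - 4 \sqrt{-2}\right) \left(-22\right) = -2 + \left(15 - 4 i \sqrt{2}\right) \left(-22\right) = -2 - \left(330 - 88 i \sqrt{2}\right) = -332 + 88 i \sqrt{2} \approx -332.0 + 124.45 i$)
$- 83 C{\left(1 \right)} + y = \left(-83\right) \left(-10\right) - \left(332 - 88 i \sqrt{2}\right) = 830 - \left(332 - 88 i \sqrt{2}\right) = 498 + 88 i \sqrt{2}$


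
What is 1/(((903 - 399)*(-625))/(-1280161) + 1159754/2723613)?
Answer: 3486663141693/2342609935394 ≈ 1.4884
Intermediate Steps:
1/(((903 - 399)*(-625))/(-1280161) + 1159754/2723613) = 1/((504*(-625))*(-1/1280161) + 1159754*(1/2723613)) = 1/(-315000*(-1/1280161) + 1159754/2723613) = 1/(315000/1280161 + 1159754/2723613) = 1/(2342609935394/3486663141693) = 3486663141693/2342609935394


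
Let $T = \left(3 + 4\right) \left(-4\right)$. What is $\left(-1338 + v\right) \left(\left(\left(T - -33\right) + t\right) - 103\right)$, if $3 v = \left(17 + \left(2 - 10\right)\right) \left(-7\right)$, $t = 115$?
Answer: $-23103$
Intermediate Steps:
$T = -28$ ($T = 7 \left(-4\right) = -28$)
$v = -21$ ($v = \frac{\left(17 + \left(2 - 10\right)\right) \left(-7\right)}{3} = \frac{\left(17 - 8\right) \left(-7\right)}{3} = \frac{9 \left(-7\right)}{3} = \frac{1}{3} \left(-63\right) = -21$)
$\left(-1338 + v\right) \left(\left(\left(T - -33\right) + t\right) - 103\right) = \left(-1338 - 21\right) \left(\left(\left(-28 - -33\right) + 115\right) - 103\right) = - 1359 \left(\left(\left(-28 + 33\right) + 115\right) - 103\right) = - 1359 \left(\left(5 + 115\right) - 103\right) = - 1359 \left(120 - 103\right) = \left(-1359\right) 17 = -23103$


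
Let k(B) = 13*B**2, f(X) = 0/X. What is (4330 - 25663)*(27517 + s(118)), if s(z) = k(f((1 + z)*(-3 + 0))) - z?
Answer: -584502867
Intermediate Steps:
f(X) = 0
s(z) = -z (s(z) = 13*0**2 - z = 13*0 - z = 0 - z = -z)
(4330 - 25663)*(27517 + s(118)) = (4330 - 25663)*(27517 - 1*118) = -21333*(27517 - 118) = -21333*27399 = -584502867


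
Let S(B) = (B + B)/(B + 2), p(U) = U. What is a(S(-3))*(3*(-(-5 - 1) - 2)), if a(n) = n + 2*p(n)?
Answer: 216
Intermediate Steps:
S(B) = 2*B/(2 + B) (S(B) = (2*B)/(2 + B) = 2*B/(2 + B))
a(n) = 3*n (a(n) = n + 2*n = 3*n)
a(S(-3))*(3*(-(-5 - 1) - 2)) = (3*(2*(-3)/(2 - 3)))*(3*(-(-5 - 1) - 2)) = (3*(2*(-3)/(-1)))*(3*(-1*(-6) - 2)) = (3*(2*(-3)*(-1)))*(3*(6 - 2)) = (3*6)*(3*4) = 18*12 = 216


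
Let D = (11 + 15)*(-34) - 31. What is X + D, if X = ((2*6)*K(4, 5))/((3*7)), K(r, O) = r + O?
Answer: -6369/7 ≈ -909.86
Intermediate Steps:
K(r, O) = O + r
X = 36/7 (X = ((2*6)*(5 + 4))/((3*7)) = (12*9)/21 = (1/21)*108 = 36/7 ≈ 5.1429)
D = -915 (D = 26*(-34) - 31 = -884 - 31 = -915)
X + D = 36/7 - 915 = -6369/7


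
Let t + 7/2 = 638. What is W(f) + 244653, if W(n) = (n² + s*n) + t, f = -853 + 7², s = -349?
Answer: 2344599/2 ≈ 1.1723e+6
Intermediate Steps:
t = 1269/2 (t = -7/2 + 638 = 1269/2 ≈ 634.50)
f = -804 (f = -853 + 49 = -804)
W(n) = 1269/2 + n² - 349*n (W(n) = (n² - 349*n) + 1269/2 = 1269/2 + n² - 349*n)
W(f) + 244653 = (1269/2 + (-804)² - 349*(-804)) + 244653 = (1269/2 + 646416 + 280596) + 244653 = 1855293/2 + 244653 = 2344599/2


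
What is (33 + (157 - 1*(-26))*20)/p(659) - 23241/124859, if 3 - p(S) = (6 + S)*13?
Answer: -661953009/1079031478 ≈ -0.61347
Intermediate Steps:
p(S) = -75 - 13*S (p(S) = 3 - (6 + S)*13 = 3 - (78 + 13*S) = 3 + (-78 - 13*S) = -75 - 13*S)
(33 + (157 - 1*(-26))*20)/p(659) - 23241/124859 = (33 + (157 - 1*(-26))*20)/(-75 - 13*659) - 23241/124859 = (33 + (157 + 26)*20)/(-75 - 8567) - 23241*1/124859 = (33 + 183*20)/(-8642) - 23241/124859 = (33 + 3660)*(-1/8642) - 23241/124859 = 3693*(-1/8642) - 23241/124859 = -3693/8642 - 23241/124859 = -661953009/1079031478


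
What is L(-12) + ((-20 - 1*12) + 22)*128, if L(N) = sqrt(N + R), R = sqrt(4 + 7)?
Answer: -1280 + I*sqrt(12 - sqrt(11)) ≈ -1280.0 + 2.9468*I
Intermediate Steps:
R = sqrt(11) ≈ 3.3166
L(N) = sqrt(N + sqrt(11))
L(-12) + ((-20 - 1*12) + 22)*128 = sqrt(-12 + sqrt(11)) + ((-20 - 1*12) + 22)*128 = sqrt(-12 + sqrt(11)) + ((-20 - 12) + 22)*128 = sqrt(-12 + sqrt(11)) + (-32 + 22)*128 = sqrt(-12 + sqrt(11)) - 10*128 = sqrt(-12 + sqrt(11)) - 1280 = -1280 + sqrt(-12 + sqrt(11))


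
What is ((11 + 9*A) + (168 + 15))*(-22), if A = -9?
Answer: -2486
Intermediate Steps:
((11 + 9*A) + (168 + 15))*(-22) = ((11 + 9*(-9)) + (168 + 15))*(-22) = ((11 - 81) + 183)*(-22) = (-70 + 183)*(-22) = 113*(-22) = -2486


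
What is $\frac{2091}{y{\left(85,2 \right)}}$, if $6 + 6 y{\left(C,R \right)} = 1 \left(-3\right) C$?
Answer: $- \frac{1394}{29} \approx -48.069$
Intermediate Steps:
$y{\left(C,R \right)} = -1 - \frac{C}{2}$ ($y{\left(C,R \right)} = -1 + \frac{1 \left(-3\right) C}{6} = -1 + \frac{\left(-3\right) C}{6} = -1 - \frac{C}{2}$)
$\frac{2091}{y{\left(85,2 \right)}} = \frac{2091}{-1 - \frac{85}{2}} = \frac{2091}{- \frac{87}{2}} = 2091 \left(- \frac{2}{87}\right) = - \frac{1394}{29}$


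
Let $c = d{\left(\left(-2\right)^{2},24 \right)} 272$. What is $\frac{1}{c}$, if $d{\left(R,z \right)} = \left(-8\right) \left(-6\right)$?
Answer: $\frac{1}{13056} \approx 7.6593 \cdot 10^{-5}$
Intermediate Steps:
$d{\left(R,z \right)} = 48$
$c = 13056$ ($c = 48 \cdot 272 = 13056$)
$\frac{1}{c} = \frac{1}{13056}$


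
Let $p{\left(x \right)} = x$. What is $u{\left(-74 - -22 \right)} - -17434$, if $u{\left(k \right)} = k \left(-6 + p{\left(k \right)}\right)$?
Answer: $20450$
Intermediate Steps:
$u{\left(k \right)} = k \left(-6 + k\right)$
$u{\left(-74 - -22 \right)} - -17434 = \left(-74 - -22\right) \left(-6 - 52\right) - -17434 = \left(-74 + 22\right) \left(-6 + \left(-74 + 22\right)\right) + 17434 = - 52 \left(-6 - 52\right) + 17434 = \left(-52\right) \left(-58\right) + 17434 = 3016 + 17434 = 20450$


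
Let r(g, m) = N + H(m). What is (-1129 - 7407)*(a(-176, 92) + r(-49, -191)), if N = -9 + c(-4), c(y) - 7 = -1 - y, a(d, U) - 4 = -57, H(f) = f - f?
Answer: 443872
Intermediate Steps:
H(f) = 0
a(d, U) = -53 (a(d, U) = 4 - 57 = -53)
c(y) = 6 - y (c(y) = 7 + (-1 - y) = 6 - y)
N = 1 (N = -9 + (6 - 1*(-4)) = -9 + (6 + 4) = -9 + 10 = 1)
r(g, m) = 1 (r(g, m) = 1 + 0 = 1)
(-1129 - 7407)*(a(-176, 92) + r(-49, -191)) = (-1129 - 7407)*(-53 + 1) = -8536*(-52) = 443872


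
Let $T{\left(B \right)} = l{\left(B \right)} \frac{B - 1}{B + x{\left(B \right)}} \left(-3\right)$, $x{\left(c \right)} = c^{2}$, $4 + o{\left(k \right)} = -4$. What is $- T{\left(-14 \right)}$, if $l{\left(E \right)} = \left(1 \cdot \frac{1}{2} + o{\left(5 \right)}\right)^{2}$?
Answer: $- \frac{10125}{728} \approx -13.908$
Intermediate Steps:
$o{\left(k \right)} = -8$ ($o{\left(k \right)} = -4 - 4 = -8$)
$l{\left(E \right)} = \frac{225}{4}$ ($l{\left(E \right)} = \left(1 \cdot \frac{1}{2} - 8\right)^{2} = \left(\frac{1}{2} - 8\right)^{2} = \left(- \frac{15}{2}\right)^{2} = \frac{225}{4}$)
$T{\left(B \right)} = - \frac{675 \left(-1 + B\right)}{4 \left(B + B^{2}\right)}$ ($T{\left(B \right)} = \frac{225 \frac{B - 1}{B + B^{2}}}{4} \left(-3\right) = \frac{225 \frac{-1 + B}{B + B^{2}}}{4} \left(-3\right) = \frac{225 \left(-1 + B\right)}{4 \left(B + B^{2}\right)} \left(-3\right) = - \frac{675 \left(-1 + B\right)}{4 \left(B + B^{2}\right)}$)
$- T{\left(-14 \right)} = - \frac{675 \left(1 - -14\right)}{4 \left(-14\right) \left(1 - 14\right)} = - \frac{675 \left(-1\right) \left(1 + 14\right)}{4 \cdot 14 \left(-13\right)} = - \frac{675 \left(-1\right) \left(-1\right) 15}{4 \cdot 14 \cdot 13} = \left(-1\right) \frac{10125}{728} = - \frac{10125}{728}$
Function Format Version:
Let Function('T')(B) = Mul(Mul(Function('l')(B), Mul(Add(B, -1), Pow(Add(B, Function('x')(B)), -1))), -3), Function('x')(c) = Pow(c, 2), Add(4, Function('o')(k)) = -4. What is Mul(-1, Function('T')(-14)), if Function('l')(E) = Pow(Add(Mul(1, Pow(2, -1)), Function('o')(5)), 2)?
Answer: Rational(-10125, 728) ≈ -13.908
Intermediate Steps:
Function('o')(k) = -8 (Function('o')(k) = Add(-4, -4) = -8)
Function('l')(E) = Rational(225, 4) (Function('l')(E) = Pow(Add(Mul(1, Pow(2, -1)), -8), 2) = Pow(Add(Mul(1, Rational(1, 2)), -8), 2) = Pow(Add(Rational(1, 2), -8), 2) = Pow(Rational(-15, 2), 2) = Rational(225, 4))
Function('T')(B) = Mul(Rational(-675, 4), Pow(Add(B, Pow(B, 2)), -1), Add(-1, B)) (Function('T')(B) = Mul(Mul(Rational(225, 4), Mul(Add(B, -1), Pow(Add(B, Pow(B, 2)), -1))), -3) = Mul(Mul(Rational(225, 4), Mul(Add(-1, B), Pow(Add(B, Pow(B, 2)), -1))), -3) = Mul(Mul(Rational(225, 4), Mul(Pow(Add(B, Pow(B, 2)), -1), Add(-1, B))), -3) = Mul(Mul(Rational(225, 4), Pow(Add(B, Pow(B, 2)), -1), Add(-1, B)), -3) = Mul(Rational(-675, 4), Pow(Add(B, Pow(B, 2)), -1), Add(-1, B)))
Mul(-1, Function('T')(-14)) = Mul(-1, Mul(Rational(675, 4), Pow(-14, -1), Pow(Add(1, -14), -1), Add(1, Mul(-1, -14)))) = Mul(-1, Mul(Rational(675, 4), Rational(-1, 14), Pow(-13, -1), Add(1, 14))) = Mul(-1, Mul(Rational(675, 4), Rational(-1, 14), Rational(-1, 13), 15)) = Mul(-1, Rational(10125, 728)) = Rational(-10125, 728)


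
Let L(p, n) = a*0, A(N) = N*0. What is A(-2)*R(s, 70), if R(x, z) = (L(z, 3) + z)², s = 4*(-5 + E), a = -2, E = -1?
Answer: 0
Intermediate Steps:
A(N) = 0
s = -24 (s = 4*(-5 - 1) = 4*(-6) = -24)
L(p, n) = 0 (L(p, n) = -2*0 = 0)
R(x, z) = z² (R(x, z) = (0 + z)² = z²)
A(-2)*R(s, 70) = 0*70² = 0*4900 = 0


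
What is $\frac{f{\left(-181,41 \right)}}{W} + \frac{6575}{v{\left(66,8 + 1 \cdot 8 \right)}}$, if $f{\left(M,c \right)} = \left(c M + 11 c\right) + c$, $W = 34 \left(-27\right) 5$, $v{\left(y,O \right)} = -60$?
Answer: $- \frac{992117}{9180} \approx -108.07$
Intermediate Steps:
$W = -4590$ ($W = \left(-918\right) 5 = -4590$)
$f{\left(M,c \right)} = 12 c + M c$ ($f{\left(M,c \right)} = \left(M c + 11 c\right) + c = \left(11 c + M c\right) + c = 12 c + M c$)
$\frac{f{\left(-181,41 \right)}}{W} + \frac{6575}{v{\left(66,8 + 1 \cdot 8 \right)}} = \frac{41 \left(12 - 181\right)}{-4590} + \frac{6575}{-60} = 41 \left(-169\right) \left(- \frac{1}{4590}\right) + 6575 \left(- \frac{1}{60}\right) = \left(-6929\right) \left(- \frac{1}{4590}\right) - \frac{1315}{12} = \frac{6929}{4590} - \frac{1315}{12} = - \frac{992117}{9180}$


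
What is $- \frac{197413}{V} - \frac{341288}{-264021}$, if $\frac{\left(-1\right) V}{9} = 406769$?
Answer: $\frac{433849861307}{322186674447} \approx 1.3466$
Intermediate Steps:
$V = -3660921$ ($V = \left(-9\right) 406769 = -3660921$)
$- \frac{197413}{V} - \frac{341288}{-264021} = - \frac{197413}{-3660921} - \frac{341288}{-264021} = \left(-197413\right) \left(- \frac{1}{3660921}\right) - - \frac{341288}{264021} = \frac{197413}{3660921} + \frac{341288}{264021} = \frac{433849861307}{322186674447}$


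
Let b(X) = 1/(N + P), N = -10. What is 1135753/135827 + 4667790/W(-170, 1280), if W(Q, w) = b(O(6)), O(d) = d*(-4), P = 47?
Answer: 23458441891963/135827 ≈ 1.7271e+8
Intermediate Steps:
O(d) = -4*d
b(X) = 1/37 (b(X) = 1/(-10 + 47) = 1/37)
W(Q, w) = 1/37
1135753/135827 + 4667790/W(-170, 1280) = 1135753/135827 + 4667790/(1/37) = 1135753*(1/135827) + 4667790*37 = 1135753/135827 + 172708230 = 23458441891963/135827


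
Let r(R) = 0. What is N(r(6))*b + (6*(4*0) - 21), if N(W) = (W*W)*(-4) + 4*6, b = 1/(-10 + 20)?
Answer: -93/5 ≈ -18.600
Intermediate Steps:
b = 1/10 ≈ 0.10000
N(W) = 24 - 4*W**2 (N(W) = W**2*(-4) + 24 = -4*W**2 + 24 = 24 - 4*W**2)
N(r(6))*b + (6*(4*0) - 21) = (24 - 4*0**2)*(1/10) + (6*(4*0) - 21) = (24 - 4*0)*(1/10) + (6*0 - 21) = (24 + 0)*(1/10) + (0 - 21) = 24*(1/10) - 21 = 12/5 - 21 = -93/5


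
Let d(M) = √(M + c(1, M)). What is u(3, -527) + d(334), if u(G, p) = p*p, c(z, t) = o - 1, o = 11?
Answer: 277729 + 2*√86 ≈ 2.7775e+5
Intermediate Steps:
c(z, t) = 10 (c(z, t) = 11 - 1 = 10)
d(M) = √(10 + M) (d(M) = √(M + 10) = √(10 + M))
u(G, p) = p²
u(3, -527) + d(334) = (-527)² + √(10 + 334) = 277729 + √344 = 277729 + 2*√86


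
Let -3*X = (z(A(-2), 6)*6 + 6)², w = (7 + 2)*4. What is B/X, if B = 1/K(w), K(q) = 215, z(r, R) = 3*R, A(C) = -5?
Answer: -1/931380 ≈ -1.0737e-6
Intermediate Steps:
w = 36 (w = 9*4 = 36)
B = 1/215 ≈ 0.0046512
X = -4332 (X = -((3*6)*6 + 6)²/3 = -(18*6 + 6)²/3 = -(108 + 6)²/3 = -⅓*114² = -⅓*12996 = -4332)
B/X = (1/215)/(-4332) = (1/215)*(-1/4332) = -1/931380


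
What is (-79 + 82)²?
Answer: 9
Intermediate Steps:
(-79 + 82)² = 3² = 9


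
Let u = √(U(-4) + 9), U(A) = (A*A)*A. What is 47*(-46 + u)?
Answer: -2162 + 47*I*√55 ≈ -2162.0 + 348.56*I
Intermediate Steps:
U(A) = A³ (U(A) = A²*A = A³)
u = I*√55 (u = √((-4)³ + 9) = √(-64 + 9) = √(-55) = I*√55 ≈ 7.4162*I)
47*(-46 + u) = 47*(-46 + I*√55) = -2162 + 47*I*√55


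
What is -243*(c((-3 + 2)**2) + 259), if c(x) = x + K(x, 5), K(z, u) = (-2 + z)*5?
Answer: -61965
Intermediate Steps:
K(z, u) = -10 + 5*z
c(x) = -10 + 6*x (c(x) = x + (-10 + 5*x) = -10 + 6*x)
-243*(c((-3 + 2)**2) + 259) = -243*((-10 + 6*(-3 + 2)**2) + 259) = -243*((-10 + 6*(-1)**2) + 259) = -243*((-10 + 6*1) + 259) = -243*((-10 + 6) + 259) = -243*(-4 + 259) = -243*255 = -61965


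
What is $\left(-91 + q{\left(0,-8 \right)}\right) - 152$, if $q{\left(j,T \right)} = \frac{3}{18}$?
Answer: $- \frac{1457}{6} \approx -242.83$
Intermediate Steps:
$q{\left(j,T \right)} = \frac{1}{6}$ ($q{\left(j,T \right)} = 3 \cdot \frac{1}{18} = \frac{1}{6}$)
$\left(-91 + q{\left(0,-8 \right)}\right) - 152 = \left(-91 + \frac{1}{6}\right) - 152 = - \frac{545}{6} - 152 = - \frac{1457}{6}$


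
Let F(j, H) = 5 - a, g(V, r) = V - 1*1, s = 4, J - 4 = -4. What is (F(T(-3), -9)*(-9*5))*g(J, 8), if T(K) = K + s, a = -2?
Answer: 315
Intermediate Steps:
J = 0 (J = 4 - 4 = 0)
g(V, r) = -1 + V (g(V, r) = V - 1 = -1 + V)
T(K) = 4 + K (T(K) = K + 4 = 4 + K)
F(j, H) = 7 (F(j, H) = 5 - 1*(-2) = 5 + 2 = 7)
(F(T(-3), -9)*(-9*5))*g(J, 8) = (7*(-9*5))*(-1 + 0) = (7*(-45))*(-1) = -315*(-1) = 315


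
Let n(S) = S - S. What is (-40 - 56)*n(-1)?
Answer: 0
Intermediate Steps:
n(S) = 0
(-40 - 56)*n(-1) = (-40 - 56)*0 = -96*0 = 0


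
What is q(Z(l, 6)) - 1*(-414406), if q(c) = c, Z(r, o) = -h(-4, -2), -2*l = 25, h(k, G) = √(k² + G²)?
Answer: 414406 - 2*√5 ≈ 4.1440e+5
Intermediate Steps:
h(k, G) = √(G² + k²)
l = -25/2 (l = -½*25 = -25/2 ≈ -12.500)
Z(r, o) = -2*√5 (Z(r, o) = -√((-2)² + (-4)²) = -√(4 + 16) = -√20 = -2*√5)
q(Z(l, 6)) - 1*(-414406) = -2*√5 - 1*(-414406) = -2*√5 + 414406 = 414406 - 2*√5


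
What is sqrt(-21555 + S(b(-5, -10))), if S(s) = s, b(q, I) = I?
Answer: I*sqrt(21565) ≈ 146.85*I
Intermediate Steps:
sqrt(-21555 + S(b(-5, -10))) = sqrt(-21555 - 10) = sqrt(-21565) = I*sqrt(21565)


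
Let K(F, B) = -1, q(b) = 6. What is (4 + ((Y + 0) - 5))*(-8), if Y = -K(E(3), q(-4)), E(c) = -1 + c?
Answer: 0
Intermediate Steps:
Y = 1 (Y = -1*(-1) = 1)
(4 + ((Y + 0) - 5))*(-8) = (4 + ((1 + 0) - 5))*(-8) = (4 + (1 - 5))*(-8) = (4 - 4)*(-8) = 0*(-8) = 0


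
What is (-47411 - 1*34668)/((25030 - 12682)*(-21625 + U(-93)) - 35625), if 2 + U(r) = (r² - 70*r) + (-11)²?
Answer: 82079/78408381 ≈ 0.0010468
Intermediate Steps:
U(r) = 119 + r² - 70*r (U(r) = -2 + ((r² - 70*r) + (-11)²) = -2 + ((r² - 70*r) + 121) = -2 + (121 + r² - 70*r) = 119 + r² - 70*r)
(-47411 - 1*34668)/((25030 - 12682)*(-21625 + U(-93)) - 35625) = (-47411 - 1*34668)/((25030 - 12682)*(-21625 + (119 + (-93)² - 70*(-93))) - 35625) = (-47411 - 34668)/(12348*(-21625 + (119 + 8649 + 6510)) - 35625) = -82079/(12348*(-21625 + 15278) - 35625) = -82079/(12348*(-6347) - 35625) = -82079/(-78372756 - 35625) = -82079/(-78408381) = -82079*(-1/78408381) = 82079/78408381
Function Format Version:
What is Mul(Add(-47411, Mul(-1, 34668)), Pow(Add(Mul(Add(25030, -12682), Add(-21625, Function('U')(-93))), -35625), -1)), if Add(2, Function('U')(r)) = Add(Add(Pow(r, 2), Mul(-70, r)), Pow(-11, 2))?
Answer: Rational(82079, 78408381) ≈ 0.0010468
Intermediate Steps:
Function('U')(r) = Add(119, Pow(r, 2), Mul(-70, r)) (Function('U')(r) = Add(-2, Add(Add(Pow(r, 2), Mul(-70, r)), Pow(-11, 2))) = Add(-2, Add(Add(Pow(r, 2), Mul(-70, r)), 121)) = Add(-2, Add(121, Pow(r, 2), Mul(-70, r))) = Add(119, Pow(r, 2), Mul(-70, r)))
Mul(Add(-47411, Mul(-1, 34668)), Pow(Add(Mul(Add(25030, -12682), Add(-21625, Function('U')(-93))), -35625), -1)) = Mul(Add(-47411, Mul(-1, 34668)), Pow(Add(Mul(Add(25030, -12682), Add(-21625, Add(119, Pow(-93, 2), Mul(-70, -93)))), -35625), -1)) = Mul(Add(-47411, -34668), Pow(Add(Mul(12348, Add(-21625, Add(119, 8649, 6510))), -35625), -1)) = Mul(-82079, Pow(Add(Mul(12348, Add(-21625, 15278)), -35625), -1)) = Mul(-82079, Pow(Add(Mul(12348, -6347), -35625), -1)) = Mul(-82079, Pow(Add(-78372756, -35625), -1)) = Mul(-82079, Pow(-78408381, -1)) = Mul(-82079, Rational(-1, 78408381)) = Rational(82079, 78408381)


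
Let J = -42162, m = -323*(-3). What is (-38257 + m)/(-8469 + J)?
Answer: 37288/50631 ≈ 0.73647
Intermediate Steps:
m = 969
(-38257 + m)/(-8469 + J) = (-38257 + 969)/(-8469 - 42162) = -37288/(-50631) = -37288*(-1/50631) = 37288/50631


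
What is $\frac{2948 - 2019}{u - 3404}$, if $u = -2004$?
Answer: $- \frac{929}{5408} \approx -0.17178$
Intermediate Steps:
$\frac{2948 - 2019}{u - 3404} = \frac{2948 - 2019}{-2004 - 3404} = \frac{929}{-5408} = 929 \left(- \frac{1}{5408}\right) = - \frac{929}{5408}$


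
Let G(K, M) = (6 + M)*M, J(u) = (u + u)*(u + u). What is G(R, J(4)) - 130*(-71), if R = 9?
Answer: 13710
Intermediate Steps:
J(u) = 4*u² (J(u) = (2*u)*(2*u) = 4*u²)
G(K, M) = M*(6 + M)
G(R, J(4)) - 130*(-71) = (4*4²)*(6 + 4*4²) - 130*(-71) = (4*16)*(6 + 4*16) + 9230 = 64*(6 + 64) + 9230 = 64*70 + 9230 = 4480 + 9230 = 13710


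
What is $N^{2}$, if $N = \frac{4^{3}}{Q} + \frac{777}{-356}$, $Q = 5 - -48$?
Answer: $\frac{338449609}{356001424} \approx 0.9507$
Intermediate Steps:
$Q = 53$ ($Q = 5 + 48 = 53$)
$N = - \frac{18397}{18868}$ ($N = \frac{4^{3}}{53} + \frac{777}{-356} = 64 \cdot \frac{1}{53} + 777 \left(- \frac{1}{356}\right) = \frac{64}{53} - \frac{777}{356} = - \frac{18397}{18868} \approx -0.97504$)
$N^{2} = \left(- \frac{18397}{18868}\right)^{2} = \frac{338449609}{356001424}$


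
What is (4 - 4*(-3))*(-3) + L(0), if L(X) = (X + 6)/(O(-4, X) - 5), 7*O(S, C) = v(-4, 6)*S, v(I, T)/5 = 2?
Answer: -1214/25 ≈ -48.560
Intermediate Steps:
v(I, T) = 10 (v(I, T) = 5*2 = 10)
O(S, C) = 10*S/7 (O(S, C) = (10*S)/7 = 10*S/7)
L(X) = -14/25 - 7*X/75 (L(X) = (X + 6)/((10/7)*(-4) - 5) = (6 + X)/(-40/7 - 5) = (6 + X)/(-75/7) = (6 + X)*(-7/75) = -14/25 - 7*X/75)
(4 - 4*(-3))*(-3) + L(0) = (4 - 4*(-3))*(-3) + (-14/25 - 7/75*0) = (4 + 12)*(-3) + (-14/25 + 0) = 16*(-3) - 14/25 = -48 - 14/25 = -1214/25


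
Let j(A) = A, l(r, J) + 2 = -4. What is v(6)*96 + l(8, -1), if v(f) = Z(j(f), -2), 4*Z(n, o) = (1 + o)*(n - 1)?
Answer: -126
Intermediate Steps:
l(r, J) = -6 (l(r, J) = -2 - 4 = -6)
Z(n, o) = (1 + o)*(-1 + n)/4 (Z(n, o) = ((1 + o)*(n - 1))/4 = ((1 + o)*(-1 + n))/4 = (1 + o)*(-1 + n)/4)
v(f) = ¼ - f/4 (v(f) = -¼ - ¼*(-2) + f/4 + (¼)*f*(-2) = -¼ + ½ + f/4 - f/2 = ¼ - f/4)
v(6)*96 + l(8, -1) = (¼ - ¼*6)*96 - 6 = (¼ - 3/2)*96 - 6 = -5/4*96 - 6 = -120 - 6 = -126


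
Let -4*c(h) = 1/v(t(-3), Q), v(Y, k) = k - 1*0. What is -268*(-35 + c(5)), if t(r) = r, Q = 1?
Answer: 9447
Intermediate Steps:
v(Y, k) = k (v(Y, k) = k + 0 = k)
c(h) = -¼ (c(h) = -¼/1 = -¼*1 = -¼)
-268*(-35 + c(5)) = -268*(-35 - ¼) = -268*(-141/4) = 9447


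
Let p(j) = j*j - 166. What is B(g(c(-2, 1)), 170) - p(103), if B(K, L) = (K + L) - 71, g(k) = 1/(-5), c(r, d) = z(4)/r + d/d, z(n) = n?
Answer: -51721/5 ≈ -10344.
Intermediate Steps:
c(r, d) = 1 + 4/r (c(r, d) = 4/r + d/d = 4/r + 1 = 1 + 4/r)
g(k) = -⅕
p(j) = -166 + j² (p(j) = j² - 166 = -166 + j²)
B(K, L) = -71 + K + L
B(g(c(-2, 1)), 170) - p(103) = (-71 - ⅕ + 170) - (-166 + 103²) = 494/5 - (-166 + 10609) = 494/5 - 1*10443 = 494/5 - 10443 = -51721/5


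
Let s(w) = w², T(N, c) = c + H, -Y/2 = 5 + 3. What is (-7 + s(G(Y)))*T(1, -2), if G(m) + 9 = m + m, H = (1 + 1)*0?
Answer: -3348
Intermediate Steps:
H = 0 (H = 2*0 = 0)
Y = -16 (Y = -2*(5 + 3) = -2*8 = -16)
G(m) = -9 + 2*m (G(m) = -9 + (m + m) = -9 + 2*m)
T(N, c) = c (T(N, c) = c + 0 = c)
(-7 + s(G(Y)))*T(1, -2) = (-7 + (-9 + 2*(-16))²)*(-2) = (-7 + (-9 - 32)²)*(-2) = (-7 + (-41)²)*(-2) = (-7 + 1681)*(-2) = 1674*(-2) = -3348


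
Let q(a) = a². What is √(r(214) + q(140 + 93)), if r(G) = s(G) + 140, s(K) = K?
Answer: √54643 ≈ 233.76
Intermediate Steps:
r(G) = 140 + G (r(G) = G + 140 = 140 + G)
√(r(214) + q(140 + 93)) = √((140 + 214) + (140 + 93)²) = √(354 + 233²) = √(354 + 54289) = √54643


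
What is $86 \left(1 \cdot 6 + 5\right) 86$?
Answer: $81356$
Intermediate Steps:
$86 \left(1 \cdot 6 + 5\right) 86 = 86 \left(6 + 5\right) 86 = 86 \cdot 11 \cdot 86 = 946 \cdot 86 = 81356$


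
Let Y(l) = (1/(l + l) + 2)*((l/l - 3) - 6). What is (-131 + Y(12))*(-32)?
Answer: 14144/3 ≈ 4714.7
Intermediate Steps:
Y(l) = -16 - 4/l (Y(l) = (1/(2*l) + 2)*((1 - 3) - 6) = (1/(2*l) + 2)*(-2 - 6) = (2 + 1/(2*l))*(-8) = -16 - 4/l)
(-131 + Y(12))*(-32) = (-131 + (-16 - 4/12))*(-32) = (-131 + (-16 - 4*1/12))*(-32) = (-131 + (-16 - ⅓))*(-32) = (-131 - 49/3)*(-32) = -442/3*(-32) = 14144/3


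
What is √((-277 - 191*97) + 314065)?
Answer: √295261 ≈ 543.38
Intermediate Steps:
√((-277 - 191*97) + 314065) = √((-277 - 18527) + 314065) = √(-18804 + 314065) = √295261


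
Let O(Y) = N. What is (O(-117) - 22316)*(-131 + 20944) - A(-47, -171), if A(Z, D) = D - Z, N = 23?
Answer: -463984085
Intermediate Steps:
O(Y) = 23
(O(-117) - 22316)*(-131 + 20944) - A(-47, -171) = (23 - 22316)*(-131 + 20944) - (-171 - 1*(-47)) = -22293*20813 - (-171 + 47) = -463984209 - 1*(-124) = -463984209 + 124 = -463984085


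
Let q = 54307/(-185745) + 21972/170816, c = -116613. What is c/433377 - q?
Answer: -1915863077161/18188200922640 ≈ -0.10534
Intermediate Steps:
q = -1298828843/7932054480 (q = 54307*(-1/185745) + 21972*(1/170816) = -54307/185745 + 5493/42704 = -1298828843/7932054480 ≈ -0.16374)
c/433377 - q = -116613/433377 - 1*(-1298828843/7932054480) = -116613*1/433377 + 1298828843/7932054480 = -617/2293 + 1298828843/7932054480 = -1915863077161/18188200922640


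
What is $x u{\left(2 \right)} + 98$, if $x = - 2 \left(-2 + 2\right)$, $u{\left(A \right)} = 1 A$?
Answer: $98$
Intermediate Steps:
$u{\left(A \right)} = A$
$x = 0$ ($x = \left(-2\right) 0 = 0$)
$x u{\left(2 \right)} + 98 = 0 \cdot 2 + 98 = 0 + 98 = 98$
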